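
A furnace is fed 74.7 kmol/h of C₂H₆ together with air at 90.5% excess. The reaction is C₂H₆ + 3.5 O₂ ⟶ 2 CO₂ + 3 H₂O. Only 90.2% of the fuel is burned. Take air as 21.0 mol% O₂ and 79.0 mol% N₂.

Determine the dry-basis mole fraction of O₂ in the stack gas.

Stoichiometric O₂ = 3.5 × 74.7 = 261.4 kmol/h; O₂ fed = 261.4 × 1.905 = 498.1 kmol/h.
N₂ fed = 498.1 × 79/21 = 1874 kmol/h.
Fuel reacted = 0.902 × 74.7 → ξ = 67.38 kmol/h.
Outlet (n = n₀ + ν ξ):
  C₂H₆: 74.7 − 1(67.38) = 7.321
  O₂: 498.1 − 3.5(67.38) = 262.2
  N₂: 1874 (inert)
  CO₂: 0 + 2(67.38) = 134.8
  H₂O: 0 + 3(67.38) = 202.1
Dry total = 2278 kmol/h; y_O₂ (dry) = 262.2 / 2278 = 0.1151.

0.115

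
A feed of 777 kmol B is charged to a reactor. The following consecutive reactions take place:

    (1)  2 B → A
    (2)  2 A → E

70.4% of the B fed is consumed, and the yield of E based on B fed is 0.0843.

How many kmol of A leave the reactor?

143 kmol

Conversion of B: B consumed = 2ξ₁ = 0.704 × 777 → ξ₁ = 273.5 kmol.
Yield of E: 1ξ₂ / 777 = 0.0843 → ξ₂ = 65.5 kmol.
Outlet amounts (n = n₀ + Σ ν·ξ):
  B: 777 − 2(273.5) = 230
  A: 0 + 1(273.5) − 2(65.5) = 142.5
  E: 0 + 1(65.5) = 65.5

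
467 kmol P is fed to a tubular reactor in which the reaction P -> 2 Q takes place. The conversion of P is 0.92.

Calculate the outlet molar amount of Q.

859 kmol

P reacted = 0.92 × 467 = 429.6 kmol; ν_P = −1, so ξ = 429.6/1 = 429.6 kmol.
Outlet amounts (n = n₀ + ν ξ):
  P: 467 − 1(429.6) = 37.36
  Q: 0 + 2(429.6) = 859.3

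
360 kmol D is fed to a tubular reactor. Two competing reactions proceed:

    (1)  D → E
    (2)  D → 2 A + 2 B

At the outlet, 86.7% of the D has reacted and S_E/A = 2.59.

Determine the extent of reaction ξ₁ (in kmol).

ξ₁ = 262 kmol

Conversion of D: D consumed = 0.867 × 360 = 312.1 kmol = 1ξ₁ + 1ξ₂.
Selectivity: 1ξ₁ / (2ξ₂) = 2.59 → ξ₁ = 5.18 ξ₂.
Substitute: (1·5.18 + 1) ξ₂ = 312.1 → ξ₂ = 50.5 kmol, ξ₁ = 261.6 kmol.
Outlet amounts (n = n₀ + Σ ν·ξ):
  D: 360 − 1(261.6) − 1(50.5) = 47.88
  E: 0 + 1(261.6) = 261.6
  A: 0 + 2(50.5) = 101
  B: 0 + 2(50.5) = 101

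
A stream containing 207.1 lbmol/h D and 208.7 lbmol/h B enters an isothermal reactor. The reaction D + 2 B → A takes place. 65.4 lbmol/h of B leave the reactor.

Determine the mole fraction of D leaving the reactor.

0.497

For B: n = n₀ − 2ξ → 65.4 = 208.7 − 2ξ, giving ξ = 71.65 lbmol/h.
Outlet amounts (n = n₀ + ν ξ):
  D: 207.1 − 1(71.65) = 135.4
  B: 208.7 − 2(71.65) = 65.4
  A: 0 + 1(71.65) = 71.65
Total out = 272.5 lbmol/h; y_D = 135.4 / 272.5 = 0.4971.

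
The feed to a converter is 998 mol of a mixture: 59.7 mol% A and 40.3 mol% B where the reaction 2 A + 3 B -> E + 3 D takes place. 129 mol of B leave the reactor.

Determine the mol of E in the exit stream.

91.1 mol

For B: n = n₀ − 3ξ → 129 = 402.2 − 3ξ, giving ξ = 91.06 mol.
Outlet amounts (n = n₀ + ν ξ):
  A: 595.8 − 2(91.06) = 413.7
  B: 402.2 − 3(91.06) = 129
  E: 0 + 1(91.06) = 91.06
  D: 0 + 3(91.06) = 273.2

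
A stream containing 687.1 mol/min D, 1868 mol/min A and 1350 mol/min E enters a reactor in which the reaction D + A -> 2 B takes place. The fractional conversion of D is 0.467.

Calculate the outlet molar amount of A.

1550 mol/min

D reacted = 0.467 × 687.1 = 320.9 mol/min; ν_D = −1, so ξ = 320.9/1 = 320.9 mol/min.
Outlet amounts (n = n₀ + ν ξ):
  D: 687.1 − 1(320.9) = 366.2
  A: 1868 − 1(320.9) = 1547
  B: 0 + 2(320.9) = 641.8
  E: 1350 (inert)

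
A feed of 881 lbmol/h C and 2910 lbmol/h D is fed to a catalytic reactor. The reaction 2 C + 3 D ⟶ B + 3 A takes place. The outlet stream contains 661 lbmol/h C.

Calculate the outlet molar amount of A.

For C: n = n₀ − 2ξ → 661 = 881 − 2ξ, giving ξ = 110 lbmol/h.
Outlet amounts (n = n₀ + ν ξ):
  C: 881 − 2(110) = 661
  D: 2910 − 3(110) = 2580
  B: 0 + 1(110) = 110
  A: 0 + 3(110) = 330

330 lbmol/h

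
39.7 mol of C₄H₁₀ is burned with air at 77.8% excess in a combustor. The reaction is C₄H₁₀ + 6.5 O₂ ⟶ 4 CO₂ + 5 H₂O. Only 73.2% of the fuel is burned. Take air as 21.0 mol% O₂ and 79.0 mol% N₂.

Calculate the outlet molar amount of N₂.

1730 mol

Stoichiometric O₂ = 6.5 × 39.7 = 258.1 mol; O₂ fed = 258.1 × 1.778 = 458.8 mol.
N₂ fed = 458.8 × 79/21 = 1726 mol.
Fuel reacted = 0.732 × 39.7 → ξ = 29.06 mol.
Outlet (n = n₀ + ν ξ):
  C₄H₁₀: 39.7 − 1(29.06) = 10.64
  O₂: 458.8 − 6.5(29.06) = 269.9
  N₂: 1726 (inert)
  CO₂: 0 + 4(29.06) = 116.2
  H₂O: 0 + 5(29.06) = 145.3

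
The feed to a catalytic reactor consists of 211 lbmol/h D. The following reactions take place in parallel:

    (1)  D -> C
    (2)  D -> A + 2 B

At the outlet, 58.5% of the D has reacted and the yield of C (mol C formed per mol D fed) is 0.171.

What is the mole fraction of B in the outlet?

0.453

Yield of C: 1ξ₁ / 211 = 0.171 → ξ₁ = 36.08 lbmol/h.
Conversion of D: 1ξ₁ + 1ξ₂ = 0.585 × 211 = 123.4 → ξ₂ = 87.35 lbmol/h.
Outlet amounts (n = n₀ + Σ ν·ξ):
  D: 211 − 1(36.08) − 1(87.35) = 87.57
  C: 0 + 1(36.08) = 36.08
  A: 0 + 1(87.35) = 87.35
  B: 0 + 2(87.35) = 174.7
Total out = 385.7 lbmol/h; y_B = 174.7 / 385.7 = 0.453.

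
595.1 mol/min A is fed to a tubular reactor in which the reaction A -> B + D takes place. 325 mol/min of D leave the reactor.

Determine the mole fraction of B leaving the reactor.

For D: n = n₀ + 1ξ → 325 = 0 + 1ξ, giving ξ = 325 mol/min.
Outlet amounts (n = n₀ + ν ξ):
  A: 595.1 − 1(325) = 270.1
  B: 0 + 1(325) = 325
  D: 0 + 1(325) = 325
Total out = 920.1 mol/min; y_B = 325 / 920.1 = 0.3532.

0.353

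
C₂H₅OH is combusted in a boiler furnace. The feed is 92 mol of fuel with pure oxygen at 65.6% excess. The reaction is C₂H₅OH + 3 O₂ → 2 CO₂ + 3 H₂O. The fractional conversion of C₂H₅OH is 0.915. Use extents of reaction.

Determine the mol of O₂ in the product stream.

205 mol

Stoichiometric O₂ = 3 × 92 = 276 mol; O₂ fed = 276 × 1.656 = 457.1 mol.
Fuel reacted = 0.915 × 92 → ξ = 84.18 mol.
Outlet (n = n₀ + ν ξ):
  C₂H₅OH: 92 − 1(84.18) = 7.82
  O₂: 457.1 − 3(84.18) = 204.5
  CO₂: 0 + 2(84.18) = 168.4
  H₂O: 0 + 3(84.18) = 252.5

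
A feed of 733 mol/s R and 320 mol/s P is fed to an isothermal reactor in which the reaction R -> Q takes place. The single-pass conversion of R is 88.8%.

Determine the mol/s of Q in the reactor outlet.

651 mol/s

R reacted = 0.888 × 733 = 650.9 mol/s; ν_R = −1, so ξ = 650.9/1 = 650.9 mol/s.
Outlet amounts (n = n₀ + ν ξ):
  R: 733 − 1(650.9) = 82.1
  Q: 0 + 1(650.9) = 650.9
  P: 320 (inert)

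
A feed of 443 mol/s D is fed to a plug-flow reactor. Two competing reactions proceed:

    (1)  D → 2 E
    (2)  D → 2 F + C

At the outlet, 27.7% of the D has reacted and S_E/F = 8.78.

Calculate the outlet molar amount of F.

25.1 mol/s

Conversion of D: D consumed = 0.277 × 443 = 122.7 mol/s = 1ξ₁ + 1ξ₂.
Selectivity: 2ξ₁ / (2ξ₂) = 8.78 → ξ₁ = 8.78 ξ₂.
Substitute: (1·8.78 + 1) ξ₂ = 122.7 → ξ₂ = 12.55 mol/s, ξ₁ = 110.2 mol/s.
Outlet amounts (n = n₀ + Σ ν·ξ):
  D: 443 − 1(110.2) − 1(12.55) = 320.3
  E: 0 + 2(110.2) = 220.3
  F: 0 + 2(12.55) = 25.09
  C: 0 + 1(12.55) = 12.55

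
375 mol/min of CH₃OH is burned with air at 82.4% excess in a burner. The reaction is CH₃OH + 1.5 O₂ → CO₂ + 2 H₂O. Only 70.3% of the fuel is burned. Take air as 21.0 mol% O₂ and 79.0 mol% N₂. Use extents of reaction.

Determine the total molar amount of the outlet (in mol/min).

5390 mol/min

Stoichiometric O₂ = 1.5 × 375 = 562.5 mol/min; O₂ fed = 562.5 × 1.824 = 1026 mol/min.
N₂ fed = 1026 × 79/21 = 3860 mol/min.
Fuel reacted = 0.703 × 375 → ξ = 263.6 mol/min.
Outlet (n = n₀ + ν ξ):
  CH₃OH: 375 − 1(263.6) = 111.4
  O₂: 1026 − 1.5(263.6) = 630.6
  N₂: 3860 (inert)
  CO₂: 0 + 1(263.6) = 263.6
  H₂O: 0 + 2(263.6) = 527.2
Total out = 111.4 + 630.6 + 3860 + 263.6 + 527.2 = 5393 mol/min.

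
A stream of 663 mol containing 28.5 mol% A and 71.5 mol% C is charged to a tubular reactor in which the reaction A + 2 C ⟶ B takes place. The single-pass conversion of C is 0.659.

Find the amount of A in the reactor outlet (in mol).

32.8 mol

C reacted = 0.659 × 474 = 312.4 mol; ν_C = −2, so ξ = 312.4/2 = 156.2 mol.
Outlet amounts (n = n₀ + ν ξ):
  A: 189 − 1(156.2) = 32.76
  C: 474 − 2(156.2) = 161.6
  B: 0 + 1(156.2) = 156.2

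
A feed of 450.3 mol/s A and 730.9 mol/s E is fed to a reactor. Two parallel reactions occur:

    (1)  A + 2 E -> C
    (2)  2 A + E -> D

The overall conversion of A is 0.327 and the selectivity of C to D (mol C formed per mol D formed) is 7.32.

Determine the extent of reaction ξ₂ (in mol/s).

ξ₂ = 15.8 mol/s

Conversion of A: A consumed = 0.327 × 450.3 = 147.2 mol/s = 1ξ₁ + 2ξ₂.
Selectivity: 1ξ₁ / (1ξ₂) = 7.32 → ξ₁ = 7.32 ξ₂.
Substitute: (1·7.32 + 2) ξ₂ = 147.2 → ξ₂ = 15.8 mol/s, ξ₁ = 115.6 mol/s.
Outlet amounts (n = n₀ + Σ ν·ξ):
  A: 450.3 − 1(115.6) − 2(15.8) = 303.1
  E: 730.9 − 2(115.6) − 1(15.8) = 483.8
  C: 0 + 1(115.6) = 115.6
  D: 0 + 1(15.8) = 15.8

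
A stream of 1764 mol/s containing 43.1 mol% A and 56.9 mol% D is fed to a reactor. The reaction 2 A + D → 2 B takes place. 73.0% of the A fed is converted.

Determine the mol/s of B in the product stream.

555 mol/s

A reacted = 0.73 × 760.3 = 555 mol/s; ν_A = −2, so ξ = 555/2 = 277.5 mol/s.
Outlet amounts (n = n₀ + ν ξ):
  A: 760.3 − 2(277.5) = 205.3
  D: 1004 − 1(277.5) = 726.2
  B: 0 + 2(277.5) = 555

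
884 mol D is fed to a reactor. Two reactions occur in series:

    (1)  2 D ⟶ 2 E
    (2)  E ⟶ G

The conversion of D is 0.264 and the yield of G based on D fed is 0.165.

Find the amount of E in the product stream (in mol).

Conversion of D: D consumed = 2ξ₁ = 0.264 × 884 → ξ₁ = 116.7 mol.
Yield of G: 1ξ₂ / 884 = 0.165 → ξ₂ = 145.9 mol.
Outlet amounts (n = n₀ + Σ ν·ξ):
  D: 884 − 2(116.7) = 650.6
  E: 0 + 2(116.7) − 1(145.9) = 87.52
  G: 0 + 1(145.9) = 145.9

87.5 mol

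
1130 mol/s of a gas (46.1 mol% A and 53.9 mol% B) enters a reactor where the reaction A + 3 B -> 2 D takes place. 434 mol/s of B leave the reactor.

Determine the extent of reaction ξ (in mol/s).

ξ = 58.4 mol/s

For B: n = n₀ − 3ξ → 434 = 609.1 − 3ξ, giving ξ = 58.36 mol/s.
Outlet amounts (n = n₀ + ν ξ):
  A: 520.9 − 1(58.36) = 462.6
  B: 609.1 − 3(58.36) = 434
  D: 0 + 2(58.36) = 116.7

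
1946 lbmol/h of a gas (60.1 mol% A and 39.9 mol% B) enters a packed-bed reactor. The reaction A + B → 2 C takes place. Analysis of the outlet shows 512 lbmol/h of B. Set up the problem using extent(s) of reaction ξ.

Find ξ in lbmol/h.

ξ = 264 lbmol/h

For B: n = n₀ − 1ξ → 512 = 776.5 − 1ξ, giving ξ = 264.5 lbmol/h.
Outlet amounts (n = n₀ + ν ξ):
  A: 1170 − 1(264.5) = 905.1
  B: 776.5 − 1(264.5) = 512
  C: 0 + 2(264.5) = 528.9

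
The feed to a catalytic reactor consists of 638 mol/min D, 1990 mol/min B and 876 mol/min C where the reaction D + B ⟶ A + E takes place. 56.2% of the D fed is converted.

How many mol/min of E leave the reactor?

D reacted = 0.562 × 638 = 358.6 mol/min; ν_D = −1, so ξ = 358.6/1 = 358.6 mol/min.
Outlet amounts (n = n₀ + ν ξ):
  D: 638 − 1(358.6) = 279.4
  B: 1990 − 1(358.6) = 1631
  A: 0 + 1(358.6) = 358.6
  E: 0 + 1(358.6) = 358.6
  C: 876 (inert)

359 mol/min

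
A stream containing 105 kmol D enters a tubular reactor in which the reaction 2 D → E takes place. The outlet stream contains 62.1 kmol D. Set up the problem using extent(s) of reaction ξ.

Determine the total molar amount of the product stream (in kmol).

83.5 kmol

For D: n = n₀ − 2ξ → 62.1 = 105 − 2ξ, giving ξ = 21.45 kmol.
Outlet amounts (n = n₀ + ν ξ):
  D: 105 − 2(21.45) = 62.1
  E: 0 + 1(21.45) = 21.45
Total out = 62.1 + 21.45 = 83.55 kmol.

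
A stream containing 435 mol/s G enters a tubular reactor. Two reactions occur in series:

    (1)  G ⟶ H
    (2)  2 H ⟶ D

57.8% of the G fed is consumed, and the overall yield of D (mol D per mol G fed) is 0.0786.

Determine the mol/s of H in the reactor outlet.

Conversion of G: G consumed = 1ξ₁ = 0.578 × 435 → ξ₁ = 251.4 mol/s.
Yield of D: 1ξ₂ / 435 = 0.0786 → ξ₂ = 34.19 mol/s.
Outlet amounts (n = n₀ + Σ ν·ξ):
  G: 435 − 1(251.4) = 183.6
  H: 0 + 1(251.4) − 2(34.19) = 183
  D: 0 + 1(34.19) = 34.19

183 mol/s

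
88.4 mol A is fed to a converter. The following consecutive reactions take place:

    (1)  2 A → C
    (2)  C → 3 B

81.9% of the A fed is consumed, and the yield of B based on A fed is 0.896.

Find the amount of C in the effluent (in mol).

Conversion of A: A consumed = 2ξ₁ = 0.819 × 88.4 → ξ₁ = 36.2 mol.
Yield of B: 3ξ₂ / 88.4 = 0.896 → ξ₂ = 26.4 mol.
Outlet amounts (n = n₀ + Σ ν·ξ):
  A: 88.4 − 2(36.2) = 16
  C: 0 + 1(36.2) − 1(26.4) = 9.798
  B: 0 + 3(26.4) = 79.21

9.8 mol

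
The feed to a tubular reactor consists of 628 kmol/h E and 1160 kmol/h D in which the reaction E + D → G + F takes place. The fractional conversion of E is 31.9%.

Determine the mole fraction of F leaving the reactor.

E reacted = 0.319 × 628 = 200.3 kmol/h; ν_E = −1, so ξ = 200.3/1 = 200.3 kmol/h.
Outlet amounts (n = n₀ + ν ξ):
  E: 628 − 1(200.3) = 427.7
  D: 1160 − 1(200.3) = 959.7
  G: 0 + 1(200.3) = 200.3
  F: 0 + 1(200.3) = 200.3
Total out = 1788 kmol/h; y_F = 200.3 / 1788 = 0.112.

0.112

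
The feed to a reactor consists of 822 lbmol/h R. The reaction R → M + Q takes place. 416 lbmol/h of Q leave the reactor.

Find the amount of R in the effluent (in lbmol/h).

For Q: n = n₀ + 1ξ → 416 = 0 + 1ξ, giving ξ = 416 lbmol/h.
Outlet amounts (n = n₀ + ν ξ):
  R: 822 − 1(416) = 406
  M: 0 + 1(416) = 416
  Q: 0 + 1(416) = 416

406 lbmol/h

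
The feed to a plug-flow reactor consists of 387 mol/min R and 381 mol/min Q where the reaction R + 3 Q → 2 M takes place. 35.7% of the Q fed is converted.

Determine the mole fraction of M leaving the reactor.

Q reacted = 0.357 × 381 = 136 mol/min; ν_Q = −3, so ξ = 136/3 = 45.34 mol/min.
Outlet amounts (n = n₀ + ν ξ):
  R: 387 − 1(45.34) = 341.7
  Q: 381 − 3(45.34) = 245
  M: 0 + 2(45.34) = 90.68
Total out = 677.3 mol/min; y_M = 90.68 / 677.3 = 0.1339.

0.134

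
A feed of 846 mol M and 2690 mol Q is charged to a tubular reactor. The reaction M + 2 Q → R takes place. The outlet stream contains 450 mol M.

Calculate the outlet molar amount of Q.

1900 mol

For M: n = n₀ − 1ξ → 450 = 846 − 1ξ, giving ξ = 396 mol.
Outlet amounts (n = n₀ + ν ξ):
  M: 846 − 1(396) = 450
  Q: 2690 − 2(396) = 1898
  R: 0 + 1(396) = 396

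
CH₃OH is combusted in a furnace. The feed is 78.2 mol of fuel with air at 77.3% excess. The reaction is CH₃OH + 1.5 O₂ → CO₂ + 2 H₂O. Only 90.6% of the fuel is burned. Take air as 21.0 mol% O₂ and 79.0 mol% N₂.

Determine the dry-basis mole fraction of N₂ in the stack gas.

Stoichiometric O₂ = 1.5 × 78.2 = 117.3 mol; O₂ fed = 117.3 × 1.773 = 208 mol.
N₂ fed = 208 × 79/21 = 782.4 mol.
Fuel reacted = 0.906 × 78.2 → ξ = 70.85 mol.
Outlet (n = n₀ + ν ξ):
  CH₃OH: 78.2 − 1(70.85) = 7.351
  O₂: 208 − 1.5(70.85) = 101.7
  N₂: 782.4 (inert)
  CO₂: 0 + 1(70.85) = 70.85
  H₂O: 0 + 2(70.85) = 141.7
Dry total = 962.3 mol; y_N₂ (dry) = 782.4 / 962.3 = 0.813.

0.813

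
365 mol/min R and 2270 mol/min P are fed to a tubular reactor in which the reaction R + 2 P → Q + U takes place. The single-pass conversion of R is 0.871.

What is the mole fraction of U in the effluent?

R reacted = 0.871 × 365 = 317.9 mol/min; ν_R = −1, so ξ = 317.9/1 = 317.9 mol/min.
Outlet amounts (n = n₀ + ν ξ):
  R: 365 − 1(317.9) = 47.08
  P: 2270 − 2(317.9) = 1634
  Q: 0 + 1(317.9) = 317.9
  U: 0 + 1(317.9) = 317.9
Total out = 2317 mol/min; y_U = 317.9 / 2317 = 0.1372.

0.137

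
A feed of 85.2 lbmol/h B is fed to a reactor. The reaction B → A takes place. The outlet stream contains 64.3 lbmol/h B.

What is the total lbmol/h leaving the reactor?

For B: n = n₀ − 1ξ → 64.3 = 85.2 − 1ξ, giving ξ = 20.9 lbmol/h.
Outlet amounts (n = n₀ + ν ξ):
  B: 85.2 − 1(20.9) = 64.3
  A: 0 + 1(20.9) = 20.9
Total out = 64.3 + 20.9 = 85.2 lbmol/h.

85.2 lbmol/h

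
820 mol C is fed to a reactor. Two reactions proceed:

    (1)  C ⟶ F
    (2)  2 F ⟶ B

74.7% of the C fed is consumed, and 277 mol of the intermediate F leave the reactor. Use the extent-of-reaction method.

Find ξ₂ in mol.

ξ₂ = 168 mol

Conversion of C: C consumed = 1ξ₁ = 0.747 × 820 → ξ₁ = 612.5 mol.
F balance: n_F = 0 + 1ξ₁ − 2ξ₂ = 277 → ξ₂ = (1·612.5 − 277)/2 = 167.8 mol.
Outlet amounts (n = n₀ + Σ ν·ξ):
  C: 820 − 1(612.5) = 207.5
  F: 0 + 1(612.5) − 2(167.8) = 277
  B: 0 + 1(167.8) = 167.8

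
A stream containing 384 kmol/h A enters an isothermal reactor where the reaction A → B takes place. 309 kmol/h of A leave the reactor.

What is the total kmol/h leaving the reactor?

For A: n = n₀ − 1ξ → 309 = 384 − 1ξ, giving ξ = 75 kmol/h.
Outlet amounts (n = n₀ + ν ξ):
  A: 384 − 1(75) = 309
  B: 0 + 1(75) = 75
Total out = 309 + 75 = 384 kmol/h.

384 kmol/h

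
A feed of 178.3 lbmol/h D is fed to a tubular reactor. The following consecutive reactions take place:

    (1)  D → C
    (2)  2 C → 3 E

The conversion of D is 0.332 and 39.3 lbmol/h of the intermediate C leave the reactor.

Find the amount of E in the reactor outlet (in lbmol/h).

Conversion of D: D consumed = 1ξ₁ = 0.332 × 178.3 → ξ₁ = 59.2 lbmol/h.
C balance: n_C = 0 + 1ξ₁ − 2ξ₂ = 39.3 → ξ₂ = (1·59.2 − 39.3)/2 = 9.948 lbmol/h.
Outlet amounts (n = n₀ + Σ ν·ξ):
  D: 178.3 − 1(59.2) = 119.1
  C: 0 + 1(59.2) − 2(9.948) = 39.3
  E: 0 + 3(9.948) = 29.84

29.8 lbmol/h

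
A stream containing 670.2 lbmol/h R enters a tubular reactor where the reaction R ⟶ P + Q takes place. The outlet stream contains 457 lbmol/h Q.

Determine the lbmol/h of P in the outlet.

457 lbmol/h

For Q: n = n₀ + 1ξ → 457 = 0 + 1ξ, giving ξ = 457 lbmol/h.
Outlet amounts (n = n₀ + ν ξ):
  R: 670.2 − 1(457) = 213.2
  P: 0 + 1(457) = 457
  Q: 0 + 1(457) = 457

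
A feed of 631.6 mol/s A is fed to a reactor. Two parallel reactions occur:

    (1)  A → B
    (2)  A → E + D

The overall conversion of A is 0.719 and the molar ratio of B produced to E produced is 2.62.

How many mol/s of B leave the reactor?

329 mol/s

Conversion of A: A consumed = 0.719 × 631.6 = 454.1 mol/s = 1ξ₁ + 1ξ₂.
Selectivity: 1ξ₁ / (1ξ₂) = 2.62 → ξ₁ = 2.62 ξ₂.
Substitute: (1·2.62 + 1) ξ₂ = 454.1 → ξ₂ = 125.4 mol/s, ξ₁ = 328.7 mol/s.
Outlet amounts (n = n₀ + Σ ν·ξ):
  A: 631.6 − 1(328.7) − 1(125.4) = 177.5
  B: 0 + 1(328.7) = 328.7
  E: 0 + 1(125.4) = 125.4
  D: 0 + 1(125.4) = 125.4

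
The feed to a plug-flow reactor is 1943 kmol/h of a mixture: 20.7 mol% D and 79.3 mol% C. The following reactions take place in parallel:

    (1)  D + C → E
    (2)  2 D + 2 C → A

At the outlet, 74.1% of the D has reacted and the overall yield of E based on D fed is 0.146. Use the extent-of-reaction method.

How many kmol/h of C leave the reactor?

Yield of E: 1ξ₁ / 402.2 = 0.146 → ξ₁ = 58.72 kmol/h.
Conversion of D: 1ξ₁ + 2ξ₂ = 0.741 × 402.2 = 298 → ξ₂ = 119.7 kmol/h.
Outlet amounts (n = n₀ + Σ ν·ξ):
  D: 402.2 − 1(58.72) − 2(119.7) = 104.2
  C: 1541 − 1(58.72) − 2(119.7) = 1243
  E: 0 + 1(58.72) = 58.72
  A: 0 + 1(119.7) = 119.7

1240 kmol/h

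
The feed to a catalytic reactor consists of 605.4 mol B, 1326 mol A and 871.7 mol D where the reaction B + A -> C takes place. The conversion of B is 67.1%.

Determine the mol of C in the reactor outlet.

B reacted = 0.671 × 605.4 = 406.2 mol; ν_B = −1, so ξ = 406.2/1 = 406.2 mol.
Outlet amounts (n = n₀ + ν ξ):
  B: 605.4 − 1(406.2) = 199.2
  A: 1326 − 1(406.2) = 919.8
  C: 0 + 1(406.2) = 406.2
  D: 871.7 (inert)

406 mol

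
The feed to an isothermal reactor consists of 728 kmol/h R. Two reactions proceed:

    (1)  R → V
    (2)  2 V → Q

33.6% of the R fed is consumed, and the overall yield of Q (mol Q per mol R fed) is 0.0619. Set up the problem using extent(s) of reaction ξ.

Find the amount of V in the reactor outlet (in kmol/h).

Conversion of R: R consumed = 1ξ₁ = 0.336 × 728 → ξ₁ = 244.6 kmol/h.
Yield of Q: 1ξ₂ / 728 = 0.0619 → ξ₂ = 45.06 kmol/h.
Outlet amounts (n = n₀ + Σ ν·ξ):
  R: 728 − 1(244.6) = 483.4
  V: 0 + 1(244.6) − 2(45.06) = 154.5
  Q: 0 + 1(45.06) = 45.06

154 kmol/h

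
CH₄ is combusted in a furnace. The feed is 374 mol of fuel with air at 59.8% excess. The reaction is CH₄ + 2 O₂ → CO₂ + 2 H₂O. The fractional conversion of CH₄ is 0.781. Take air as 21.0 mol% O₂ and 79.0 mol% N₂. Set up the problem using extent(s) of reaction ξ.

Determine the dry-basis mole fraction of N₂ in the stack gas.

0.82

Stoichiometric O₂ = 2 × 374 = 748 mol; O₂ fed = 748 × 1.598 = 1195 mol.
N₂ fed = 1195 × 79/21 = 4497 mol.
Fuel reacted = 0.781 × 374 → ξ = 292.1 mol.
Outlet (n = n₀ + ν ξ):
  CH₄: 374 − 1(292.1) = 81.91
  O₂: 1195 − 2(292.1) = 611.1
  N₂: 4497 (inert)
  CO₂: 0 + 1(292.1) = 292.1
  H₂O: 0 + 2(292.1) = 584.2
Dry total = 5482 mol; y_N₂ (dry) = 4497 / 5482 = 0.8203.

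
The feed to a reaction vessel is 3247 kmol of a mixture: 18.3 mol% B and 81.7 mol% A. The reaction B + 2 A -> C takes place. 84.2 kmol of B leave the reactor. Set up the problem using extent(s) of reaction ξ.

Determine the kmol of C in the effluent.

For B: n = n₀ − 1ξ → 84.2 = 594.2 − 1ξ, giving ξ = 510 kmol.
Outlet amounts (n = n₀ + ν ξ):
  B: 594.2 − 1(510) = 84.2
  A: 2653 − 2(510) = 1633
  C: 0 + 1(510) = 510

510 kmol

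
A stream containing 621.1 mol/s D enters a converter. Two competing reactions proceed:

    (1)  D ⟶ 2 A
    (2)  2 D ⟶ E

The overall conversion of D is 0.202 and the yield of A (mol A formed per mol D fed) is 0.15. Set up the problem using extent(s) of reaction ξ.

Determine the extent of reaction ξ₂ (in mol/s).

Yield of A: 2ξ₁ / 621.1 = 0.15 → ξ₁ = 46.58 mol/s.
Conversion of D: 1ξ₁ + 2ξ₂ = 0.202 × 621.1 = 125.5 → ξ₂ = 39.44 mol/s.
Outlet amounts (n = n₀ + Σ ν·ξ):
  D: 621.1 − 1(46.58) − 2(39.44) = 495.6
  A: 0 + 2(46.58) = 93.17
  E: 0 + 1(39.44) = 39.44

ξ₂ = 39.4 mol/s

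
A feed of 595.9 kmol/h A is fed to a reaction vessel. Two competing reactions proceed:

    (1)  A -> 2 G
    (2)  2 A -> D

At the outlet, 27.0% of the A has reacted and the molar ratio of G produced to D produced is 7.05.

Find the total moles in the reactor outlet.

669 kmol/h

Conversion of A: A consumed = 0.27 × 595.9 = 160.9 kmol/h = 1ξ₁ + 2ξ₂.
Selectivity: 2ξ₁ / (1ξ₂) = 7.05 → ξ₁ = 3.525 ξ₂.
Substitute: (1·3.525 + 2) ξ₂ = 160.9 → ξ₂ = 29.12 kmol/h, ξ₁ = 102.7 kmol/h.
Outlet amounts (n = n₀ + Σ ν·ξ):
  A: 595.9 − 1(102.7) − 2(29.12) = 435
  G: 0 + 2(102.7) = 205.3
  D: 0 + 1(29.12) = 29.12
Total out = 435 + 205.3 + 29.12 = 669.4 kmol/h.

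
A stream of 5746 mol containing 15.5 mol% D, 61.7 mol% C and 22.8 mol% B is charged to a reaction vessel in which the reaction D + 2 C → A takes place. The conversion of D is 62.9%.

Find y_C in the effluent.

0.524

D reacted = 0.629 × 890.6 = 560.2 mol; ν_D = −1, so ξ = 560.2/1 = 560.2 mol.
Outlet amounts (n = n₀ + ν ξ):
  D: 890.6 − 1(560.2) = 330.4
  C: 3545 − 2(560.2) = 2425
  A: 0 + 1(560.2) = 560.2
  B: 1310 (inert)
Total out = 4626 mol; y_C = 2425 / 4626 = 0.5242.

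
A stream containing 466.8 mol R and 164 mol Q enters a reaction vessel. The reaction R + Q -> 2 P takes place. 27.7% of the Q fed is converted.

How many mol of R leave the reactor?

421 mol

Q reacted = 0.277 × 164 = 45.43 mol; ν_Q = −1, so ξ = 45.43/1 = 45.43 mol.
Outlet amounts (n = n₀ + ν ξ):
  R: 466.8 − 1(45.43) = 421.4
  Q: 164 − 1(45.43) = 118.6
  P: 0 + 2(45.43) = 90.86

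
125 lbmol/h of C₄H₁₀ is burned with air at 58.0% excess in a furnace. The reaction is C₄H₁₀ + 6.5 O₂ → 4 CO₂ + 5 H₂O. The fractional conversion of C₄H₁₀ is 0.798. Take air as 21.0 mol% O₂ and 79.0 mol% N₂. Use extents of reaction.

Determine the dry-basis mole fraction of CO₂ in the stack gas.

Stoichiometric O₂ = 6.5 × 125 = 812.5 lbmol/h; O₂ fed = 812.5 × 1.580 = 1284 lbmol/h.
N₂ fed = 1284 × 79/21 = 4829 lbmol/h.
Fuel reacted = 0.798 × 125 → ξ = 99.75 lbmol/h.
Outlet (n = n₀ + ν ξ):
  C₄H₁₀: 125 − 1(99.75) = 25.25
  O₂: 1284 − 6.5(99.75) = 635.4
  N₂: 4829 (inert)
  CO₂: 0 + 4(99.75) = 399
  H₂O: 0 + 5(99.75) = 498.8
Dry total = 5889 lbmol/h; y_CO₂ (dry) = 399 / 5889 = 0.06775.

0.0678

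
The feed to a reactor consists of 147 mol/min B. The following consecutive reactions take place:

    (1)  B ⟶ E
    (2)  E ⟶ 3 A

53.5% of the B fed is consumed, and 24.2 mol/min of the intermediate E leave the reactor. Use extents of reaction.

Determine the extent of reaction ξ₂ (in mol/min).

ξ₂ = 54.4 mol/min

Conversion of B: B consumed = 1ξ₁ = 0.535 × 147 → ξ₁ = 78.65 mol/min.
E balance: n_E = 0 + 1ξ₁ − 1ξ₂ = 24.2 → ξ₂ = (1·78.65 − 24.2)/1 = 54.45 mol/min.
Outlet amounts (n = n₀ + Σ ν·ξ):
  B: 147 − 1(78.65) = 68.35
  E: 0 + 1(78.65) − 1(54.45) = 24.2
  A: 0 + 3(54.45) = 163.3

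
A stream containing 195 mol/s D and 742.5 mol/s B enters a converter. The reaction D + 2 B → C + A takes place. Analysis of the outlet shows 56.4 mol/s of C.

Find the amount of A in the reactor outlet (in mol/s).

56.4 mol/s

For C: n = n₀ + 1ξ → 56.4 = 0 + 1ξ, giving ξ = 56.4 mol/s.
Outlet amounts (n = n₀ + ν ξ):
  D: 195 − 1(56.4) = 138.6
  B: 742.5 − 2(56.4) = 629.7
  C: 0 + 1(56.4) = 56.4
  A: 0 + 1(56.4) = 56.4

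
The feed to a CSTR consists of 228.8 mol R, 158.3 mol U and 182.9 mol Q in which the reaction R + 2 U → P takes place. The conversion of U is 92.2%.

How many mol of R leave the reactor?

U reacted = 0.922 × 158.3 = 146 mol; ν_U = −2, so ξ = 146/2 = 72.98 mol.
Outlet amounts (n = n₀ + ν ξ):
  R: 228.8 − 1(72.98) = 155.8
  U: 158.3 − 2(72.98) = 12.35
  P: 0 + 1(72.98) = 72.98
  Q: 182.9 (inert)

156 mol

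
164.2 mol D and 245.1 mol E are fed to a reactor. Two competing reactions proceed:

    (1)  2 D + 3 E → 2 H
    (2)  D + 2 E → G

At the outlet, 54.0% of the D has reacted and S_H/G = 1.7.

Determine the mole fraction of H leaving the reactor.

Conversion of D: D consumed = 0.54 × 164.2 = 88.67 mol = 2ξ₁ + 1ξ₂.
Selectivity: 2ξ₁ / (1ξ₂) = 1.7 → ξ₁ = 0.85 ξ₂.
Substitute: (2·0.85 + 1) ξ₂ = 88.67 → ξ₂ = 32.84 mol, ξ₁ = 27.91 mol.
Outlet amounts (n = n₀ + Σ ν·ξ):
  D: 164.2 − 2(27.91) − 1(32.84) = 75.53
  E: 245.1 − 3(27.91) − 2(32.84) = 95.68
  H: 0 + 2(27.91) = 55.83
  G: 0 + 1(32.84) = 32.84
Total out = 259.9 mol; y_H = 55.83 / 259.9 = 0.2148.

0.215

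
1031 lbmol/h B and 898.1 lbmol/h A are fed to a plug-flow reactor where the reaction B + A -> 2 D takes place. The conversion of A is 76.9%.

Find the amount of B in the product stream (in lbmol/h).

A reacted = 0.769 × 898.1 = 690.6 lbmol/h; ν_A = −1, so ξ = 690.6/1 = 690.6 lbmol/h.
Outlet amounts (n = n₀ + ν ξ):
  B: 1031 − 1(690.6) = 340.4
  A: 898.1 − 1(690.6) = 207.5
  D: 0 + 2(690.6) = 1381

340 lbmol/h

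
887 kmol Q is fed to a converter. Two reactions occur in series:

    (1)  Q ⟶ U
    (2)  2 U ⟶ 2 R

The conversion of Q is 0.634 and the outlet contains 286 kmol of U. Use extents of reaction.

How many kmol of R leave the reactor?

276 kmol

Conversion of Q: Q consumed = 1ξ₁ = 0.634 × 887 → ξ₁ = 562.4 kmol.
U balance: n_U = 0 + 1ξ₁ − 2ξ₂ = 286 → ξ₂ = (1·562.4 − 286)/2 = 138.2 kmol.
Outlet amounts (n = n₀ + Σ ν·ξ):
  Q: 887 − 1(562.4) = 324.6
  U: 0 + 1(562.4) − 2(138.2) = 286
  R: 0 + 2(138.2) = 276.4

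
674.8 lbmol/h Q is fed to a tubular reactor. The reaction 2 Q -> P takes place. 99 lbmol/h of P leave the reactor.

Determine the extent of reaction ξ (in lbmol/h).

For P: n = n₀ + 1ξ → 99 = 0 + 1ξ, giving ξ = 99 lbmol/h.
Outlet amounts (n = n₀ + ν ξ):
  Q: 674.8 − 2(99) = 476.8
  P: 0 + 1(99) = 99

ξ = 99 lbmol/h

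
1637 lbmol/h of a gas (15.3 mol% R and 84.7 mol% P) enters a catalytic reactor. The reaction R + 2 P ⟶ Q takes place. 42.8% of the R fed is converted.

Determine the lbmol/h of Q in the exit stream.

107 lbmol/h

R reacted = 0.428 × 250.5 = 107.2 lbmol/h; ν_R = −1, so ξ = 107.2/1 = 107.2 lbmol/h.
Outlet amounts (n = n₀ + ν ξ):
  R: 250.5 − 1(107.2) = 143.3
  P: 1387 − 2(107.2) = 1172
  Q: 0 + 1(107.2) = 107.2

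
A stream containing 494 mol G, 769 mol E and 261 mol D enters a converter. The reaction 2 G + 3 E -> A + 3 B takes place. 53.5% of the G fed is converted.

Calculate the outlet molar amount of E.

G reacted = 0.535 × 494 = 264.3 mol; ν_G = −2, so ξ = 264.3/2 = 132.1 mol.
Outlet amounts (n = n₀ + ν ξ):
  G: 494 − 2(132.1) = 229.7
  E: 769 − 3(132.1) = 372.6
  A: 0 + 1(132.1) = 132.1
  B: 0 + 3(132.1) = 396.4
  D: 261 (inert)

373 mol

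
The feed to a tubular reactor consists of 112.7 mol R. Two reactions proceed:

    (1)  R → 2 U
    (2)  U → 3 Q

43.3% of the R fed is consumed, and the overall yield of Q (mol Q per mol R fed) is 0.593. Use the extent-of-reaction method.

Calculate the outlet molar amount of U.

Conversion of R: R consumed = 1ξ₁ = 0.433 × 112.7 → ξ₁ = 48.8 mol.
Yield of Q: 3ξ₂ / 112.7 = 0.593 → ξ₂ = 22.28 mol.
Outlet amounts (n = n₀ + Σ ν·ξ):
  R: 112.7 − 1(48.8) = 63.9
  U: 0 + 2(48.8) − 1(22.28) = 75.32
  Q: 0 + 3(22.28) = 66.83

75.3 mol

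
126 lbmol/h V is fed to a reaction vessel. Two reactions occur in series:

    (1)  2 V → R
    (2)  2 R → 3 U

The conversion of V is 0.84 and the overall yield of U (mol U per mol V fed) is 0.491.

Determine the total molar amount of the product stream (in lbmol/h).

93.7 lbmol/h

Conversion of V: V consumed = 2ξ₁ = 0.84 × 126 → ξ₁ = 52.92 lbmol/h.
Yield of U: 3ξ₂ / 126 = 0.491 → ξ₂ = 20.62 lbmol/h.
Outlet amounts (n = n₀ + Σ ν·ξ):
  V: 126 − 2(52.92) = 20.16
  R: 0 + 1(52.92) − 2(20.62) = 11.68
  U: 0 + 3(20.62) = 61.87
Total out = 20.16 + 11.68 + 61.87 = 93.7 lbmol/h.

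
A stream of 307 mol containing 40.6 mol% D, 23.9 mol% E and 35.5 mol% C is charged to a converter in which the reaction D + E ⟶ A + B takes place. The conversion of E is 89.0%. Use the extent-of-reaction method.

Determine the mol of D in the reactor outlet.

E reacted = 0.89 × 73.37 = 65.3 mol; ν_E = −1, so ξ = 65.3/1 = 65.3 mol.
Outlet amounts (n = n₀ + ν ξ):
  D: 124.6 − 1(65.3) = 59.34
  E: 73.37 − 1(65.3) = 8.071
  A: 0 + 1(65.3) = 65.3
  B: 0 + 1(65.3) = 65.3
  C: 109 (inert)

59.3 mol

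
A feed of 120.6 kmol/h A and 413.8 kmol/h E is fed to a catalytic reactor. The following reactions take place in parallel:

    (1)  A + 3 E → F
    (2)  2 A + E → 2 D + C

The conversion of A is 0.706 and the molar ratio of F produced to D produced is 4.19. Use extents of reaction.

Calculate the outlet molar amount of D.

Conversion of A: A consumed = 0.706 × 120.6 = 85.14 kmol/h = 1ξ₁ + 2ξ₂.
Selectivity: 1ξ₁ / (2ξ₂) = 4.19 → ξ₁ = 8.38 ξ₂.
Substitute: (1·8.38 + 2) ξ₂ = 85.14 → ξ₂ = 8.203 kmol/h, ξ₁ = 68.74 kmol/h.
Outlet amounts (n = n₀ + Σ ν·ξ):
  A: 120.6 − 1(68.74) − 2(8.203) = 35.46
  E: 413.8 − 3(68.74) − 1(8.203) = 199.4
  F: 0 + 1(68.74) = 68.74
  D: 0 + 2(8.203) = 16.41
  C: 0 + 1(8.203) = 8.203

16.4 kmol/h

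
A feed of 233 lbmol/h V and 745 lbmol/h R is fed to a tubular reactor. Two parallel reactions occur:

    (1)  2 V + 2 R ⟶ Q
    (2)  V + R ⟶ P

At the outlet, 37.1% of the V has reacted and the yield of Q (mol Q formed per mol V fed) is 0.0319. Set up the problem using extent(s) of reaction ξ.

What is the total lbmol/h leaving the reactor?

Yield of Q: 1ξ₁ / 233 = 0.0319 → ξ₁ = 7.433 lbmol/h.
Conversion of V: 2ξ₁ + 1ξ₂ = 0.371 × 233 = 86.44 → ξ₂ = 71.58 lbmol/h.
Outlet amounts (n = n₀ + Σ ν·ξ):
  V: 233 − 2(7.433) − 1(71.58) = 146.6
  R: 745 − 2(7.433) − 1(71.58) = 658.6
  Q: 0 + 1(7.433) = 7.433
  P: 0 + 1(71.58) = 71.58
Total out = 146.6 + 658.6 + 7.433 + 71.58 = 884.1 lbmol/h.

884 lbmol/h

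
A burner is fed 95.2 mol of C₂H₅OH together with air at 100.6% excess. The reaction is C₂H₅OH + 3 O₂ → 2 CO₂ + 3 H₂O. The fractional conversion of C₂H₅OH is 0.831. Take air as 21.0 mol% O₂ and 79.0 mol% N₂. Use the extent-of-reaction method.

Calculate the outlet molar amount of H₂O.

237 mol

Stoichiometric O₂ = 3 × 95.2 = 285.6 mol; O₂ fed = 285.6 × 2.006 = 572.9 mol.
N₂ fed = 572.9 × 79/21 = 2155 mol.
Fuel reacted = 0.831 × 95.2 → ξ = 79.11 mol.
Outlet (n = n₀ + ν ξ):
  C₂H₅OH: 95.2 − 1(79.11) = 16.09
  O₂: 572.9 − 3(79.11) = 335.6
  N₂: 2155 (inert)
  CO₂: 0 + 2(79.11) = 158.2
  H₂O: 0 + 3(79.11) = 237.3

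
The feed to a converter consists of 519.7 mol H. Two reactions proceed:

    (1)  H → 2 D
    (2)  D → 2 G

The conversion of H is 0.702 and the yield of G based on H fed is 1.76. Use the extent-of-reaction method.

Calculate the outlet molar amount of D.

272 mol

Conversion of H: H consumed = 1ξ₁ = 0.702 × 519.7 → ξ₁ = 364.8 mol.
Yield of G: 2ξ₂ / 519.7 = 1.76 → ξ₂ = 457.3 mol.
Outlet amounts (n = n₀ + Σ ν·ξ):
  H: 519.7 − 1(364.8) = 154.9
  D: 0 + 2(364.8) − 1(457.3) = 272.3
  G: 0 + 2(457.3) = 914.7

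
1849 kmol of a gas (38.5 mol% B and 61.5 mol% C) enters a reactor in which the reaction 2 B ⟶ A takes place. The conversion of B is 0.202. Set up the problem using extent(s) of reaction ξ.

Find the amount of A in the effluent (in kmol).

B reacted = 0.202 × 711.9 = 143.8 kmol; ν_B = −2, so ξ = 143.8/2 = 71.9 kmol.
Outlet amounts (n = n₀ + ν ξ):
  B: 711.9 − 2(71.9) = 568.1
  A: 0 + 1(71.9) = 71.9
  C: 1137 (inert)

71.9 kmol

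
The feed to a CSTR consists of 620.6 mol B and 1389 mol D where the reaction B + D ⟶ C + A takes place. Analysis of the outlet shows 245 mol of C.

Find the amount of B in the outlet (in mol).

376 mol

For C: n = n₀ + 1ξ → 245 = 0 + 1ξ, giving ξ = 245 mol.
Outlet amounts (n = n₀ + ν ξ):
  B: 620.6 − 1(245) = 375.6
  D: 1389 − 1(245) = 1144
  C: 0 + 1(245) = 245
  A: 0 + 1(245) = 245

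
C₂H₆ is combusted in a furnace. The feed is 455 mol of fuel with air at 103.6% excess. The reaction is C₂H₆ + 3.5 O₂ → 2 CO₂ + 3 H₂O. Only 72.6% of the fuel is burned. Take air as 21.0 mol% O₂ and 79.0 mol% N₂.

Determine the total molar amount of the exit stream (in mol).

Stoichiometric O₂ = 3.5 × 455 = 1592 mol; O₂ fed = 1592 × 2.036 = 3242 mol.
N₂ fed = 3242 × 79/21 = 12200 mol.
Fuel reacted = 0.726 × 455 → ξ = 330.3 mol.
Outlet (n = n₀ + ν ξ):
  C₂H₆: 455 − 1(330.3) = 124.7
  O₂: 3242 − 3.5(330.3) = 2086
  N₂: 12200 (inert)
  CO₂: 0 + 2(330.3) = 660.7
  H₂O: 0 + 3(330.3) = 991
Total out = 124.7 + 2086 + 12200 + 660.7 + 991 = 16060 mol.

16100 mol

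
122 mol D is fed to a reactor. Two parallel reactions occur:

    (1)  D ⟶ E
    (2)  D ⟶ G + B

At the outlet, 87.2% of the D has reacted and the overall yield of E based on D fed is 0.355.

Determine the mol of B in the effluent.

63.1 mol

Yield of E: 1ξ₁ / 122 = 0.355 → ξ₁ = 43.31 mol.
Conversion of D: 1ξ₁ + 1ξ₂ = 0.872 × 122 = 106.4 → ξ₂ = 63.07 mol.
Outlet amounts (n = n₀ + Σ ν·ξ):
  D: 122 − 1(43.31) − 1(63.07) = 15.62
  E: 0 + 1(43.31) = 43.31
  G: 0 + 1(63.07) = 63.07
  B: 0 + 1(63.07) = 63.07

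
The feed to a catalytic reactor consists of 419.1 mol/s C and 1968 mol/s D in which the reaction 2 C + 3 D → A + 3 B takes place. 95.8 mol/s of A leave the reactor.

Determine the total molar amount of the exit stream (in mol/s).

2290 mol/s

For A: n = n₀ + 1ξ → 95.8 = 0 + 1ξ, giving ξ = 95.8 mol/s.
Outlet amounts (n = n₀ + ν ξ):
  C: 419.1 − 2(95.8) = 227.5
  D: 1968 − 3(95.8) = 1681
  A: 0 + 1(95.8) = 95.8
  B: 0 + 3(95.8) = 287.4
Total out = 227.5 + 1681 + 95.8 + 287.4 = 2291 mol/s.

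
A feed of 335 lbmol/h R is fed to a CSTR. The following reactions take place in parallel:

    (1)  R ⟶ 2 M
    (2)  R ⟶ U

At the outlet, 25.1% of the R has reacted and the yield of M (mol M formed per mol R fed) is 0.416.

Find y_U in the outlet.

0.0356

Yield of M: 2ξ₁ / 335 = 0.416 → ξ₁ = 69.68 lbmol/h.
Conversion of R: 1ξ₁ + 1ξ₂ = 0.251 × 335 = 84.08 → ξ₂ = 14.41 lbmol/h.
Outlet amounts (n = n₀ + Σ ν·ξ):
  R: 335 − 1(69.68) − 1(14.41) = 250.9
  M: 0 + 2(69.68) = 139.4
  U: 0 + 1(14.41) = 14.41
Total out = 404.7 lbmol/h; y_U = 14.41 / 404.7 = 0.0356.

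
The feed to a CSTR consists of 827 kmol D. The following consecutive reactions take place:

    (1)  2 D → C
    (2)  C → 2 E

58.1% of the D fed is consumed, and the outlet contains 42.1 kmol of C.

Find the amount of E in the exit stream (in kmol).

396 kmol

Conversion of D: D consumed = 2ξ₁ = 0.581 × 827 → ξ₁ = 240.2 kmol.
C balance: n_C = 0 + 1ξ₁ − 1ξ₂ = 42.1 → ξ₂ = (1·240.2 − 42.1)/1 = 198.1 kmol.
Outlet amounts (n = n₀ + Σ ν·ξ):
  D: 827 − 2(240.2) = 346.5
  C: 0 + 1(240.2) − 1(198.1) = 42.1
  E: 0 + 2(198.1) = 396.3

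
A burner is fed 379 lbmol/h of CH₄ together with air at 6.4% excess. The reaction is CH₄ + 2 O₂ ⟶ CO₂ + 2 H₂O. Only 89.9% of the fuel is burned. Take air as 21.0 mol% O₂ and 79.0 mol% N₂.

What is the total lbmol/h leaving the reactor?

Stoichiometric O₂ = 2 × 379 = 758 lbmol/h; O₂ fed = 758 × 1.064 = 806.5 lbmol/h.
N₂ fed = 806.5 × 79/21 = 3034 lbmol/h.
Fuel reacted = 0.899 × 379 → ξ = 340.7 lbmol/h.
Outlet (n = n₀ + ν ξ):
  CH₄: 379 − 1(340.7) = 38.28
  O₂: 806.5 − 2(340.7) = 125.1
  N₂: 3034 (inert)
  CO₂: 0 + 1(340.7) = 340.7
  H₂O: 0 + 2(340.7) = 681.4
Total out = 38.28 + 125.1 + 3034 + 340.7 + 681.4 = 4220 lbmol/h.

4220 lbmol/h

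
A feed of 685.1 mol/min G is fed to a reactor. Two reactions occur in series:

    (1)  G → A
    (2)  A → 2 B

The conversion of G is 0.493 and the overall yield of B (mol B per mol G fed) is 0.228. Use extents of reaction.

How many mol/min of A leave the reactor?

260 mol/min

Conversion of G: G consumed = 1ξ₁ = 0.493 × 685.1 → ξ₁ = 337.8 mol/min.
Yield of B: 2ξ₂ / 685.1 = 0.228 → ξ₂ = 78.1 mol/min.
Outlet amounts (n = n₀ + Σ ν·ξ):
  G: 685.1 − 1(337.8) = 347.3
  A: 0 + 1(337.8) − 1(78.1) = 259.7
  B: 0 + 2(78.1) = 156.2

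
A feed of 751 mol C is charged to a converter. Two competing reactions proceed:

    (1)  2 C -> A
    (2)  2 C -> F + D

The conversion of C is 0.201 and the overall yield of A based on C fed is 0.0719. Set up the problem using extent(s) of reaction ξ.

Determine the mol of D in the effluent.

21.5 mol

Yield of A: 1ξ₁ / 751 = 0.0719 → ξ₁ = 54 mol.
Conversion of C: 2ξ₁ + 2ξ₂ = 0.201 × 751 = 151 → ξ₂ = 21.48 mol.
Outlet amounts (n = n₀ + Σ ν·ξ):
  C: 751 − 2(54) − 2(21.48) = 600
  A: 0 + 1(54) = 54
  F: 0 + 1(21.48) = 21.48
  D: 0 + 1(21.48) = 21.48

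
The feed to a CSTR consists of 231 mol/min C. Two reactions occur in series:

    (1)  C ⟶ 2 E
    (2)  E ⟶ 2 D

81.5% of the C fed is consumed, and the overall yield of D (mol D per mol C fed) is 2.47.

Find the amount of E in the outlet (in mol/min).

91.2 mol/min

Conversion of C: C consumed = 1ξ₁ = 0.815 × 231 → ξ₁ = 188.3 mol/min.
Yield of D: 2ξ₂ / 231 = 2.47 → ξ₂ = 285.3 mol/min.
Outlet amounts (n = n₀ + Σ ν·ξ):
  C: 231 − 1(188.3) = 42.74
  E: 0 + 2(188.3) − 1(285.3) = 91.24
  D: 0 + 2(285.3) = 570.6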